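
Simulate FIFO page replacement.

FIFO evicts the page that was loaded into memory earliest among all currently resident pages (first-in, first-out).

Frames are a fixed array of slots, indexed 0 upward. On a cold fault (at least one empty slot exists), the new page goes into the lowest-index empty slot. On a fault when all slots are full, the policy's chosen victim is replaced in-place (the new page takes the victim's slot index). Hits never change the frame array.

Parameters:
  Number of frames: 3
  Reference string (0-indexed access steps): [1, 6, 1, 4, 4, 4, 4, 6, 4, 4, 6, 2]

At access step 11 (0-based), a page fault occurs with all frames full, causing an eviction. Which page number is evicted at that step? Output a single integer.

Step 0: ref 1 -> FAULT, frames=[1,-,-]
Step 1: ref 6 -> FAULT, frames=[1,6,-]
Step 2: ref 1 -> HIT, frames=[1,6,-]
Step 3: ref 4 -> FAULT, frames=[1,6,4]
Step 4: ref 4 -> HIT, frames=[1,6,4]
Step 5: ref 4 -> HIT, frames=[1,6,4]
Step 6: ref 4 -> HIT, frames=[1,6,4]
Step 7: ref 6 -> HIT, frames=[1,6,4]
Step 8: ref 4 -> HIT, frames=[1,6,4]
Step 9: ref 4 -> HIT, frames=[1,6,4]
Step 10: ref 6 -> HIT, frames=[1,6,4]
Step 11: ref 2 -> FAULT, evict 1, frames=[2,6,4]
At step 11: evicted page 1

Answer: 1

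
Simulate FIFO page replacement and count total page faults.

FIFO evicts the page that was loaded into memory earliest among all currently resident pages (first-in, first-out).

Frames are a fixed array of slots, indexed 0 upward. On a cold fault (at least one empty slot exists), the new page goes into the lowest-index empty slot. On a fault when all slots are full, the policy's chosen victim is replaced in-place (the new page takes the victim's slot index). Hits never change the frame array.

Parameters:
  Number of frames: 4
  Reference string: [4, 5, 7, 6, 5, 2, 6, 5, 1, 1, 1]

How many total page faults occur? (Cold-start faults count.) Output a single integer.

Step 0: ref 4 → FAULT, frames=[4,-,-,-]
Step 1: ref 5 → FAULT, frames=[4,5,-,-]
Step 2: ref 7 → FAULT, frames=[4,5,7,-]
Step 3: ref 6 → FAULT, frames=[4,5,7,6]
Step 4: ref 5 → HIT, frames=[4,5,7,6]
Step 5: ref 2 → FAULT (evict 4), frames=[2,5,7,6]
Step 6: ref 6 → HIT, frames=[2,5,7,6]
Step 7: ref 5 → HIT, frames=[2,5,7,6]
Step 8: ref 1 → FAULT (evict 5), frames=[2,1,7,6]
Step 9: ref 1 → HIT, frames=[2,1,7,6]
Step 10: ref 1 → HIT, frames=[2,1,7,6]
Total faults: 6

Answer: 6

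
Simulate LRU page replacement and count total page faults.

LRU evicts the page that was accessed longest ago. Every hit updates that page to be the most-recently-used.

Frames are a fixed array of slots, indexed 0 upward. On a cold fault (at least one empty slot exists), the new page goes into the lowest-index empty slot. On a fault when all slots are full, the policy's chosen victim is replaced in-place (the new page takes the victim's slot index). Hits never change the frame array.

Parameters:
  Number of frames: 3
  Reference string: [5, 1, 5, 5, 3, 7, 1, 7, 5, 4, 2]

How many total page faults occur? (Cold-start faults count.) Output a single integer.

Step 0: ref 5 → FAULT, frames=[5,-,-]
Step 1: ref 1 → FAULT, frames=[5,1,-]
Step 2: ref 5 → HIT, frames=[5,1,-]
Step 3: ref 5 → HIT, frames=[5,1,-]
Step 4: ref 3 → FAULT, frames=[5,1,3]
Step 5: ref 7 → FAULT (evict 1), frames=[5,7,3]
Step 6: ref 1 → FAULT (evict 5), frames=[1,7,3]
Step 7: ref 7 → HIT, frames=[1,7,3]
Step 8: ref 5 → FAULT (evict 3), frames=[1,7,5]
Step 9: ref 4 → FAULT (evict 1), frames=[4,7,5]
Step 10: ref 2 → FAULT (evict 7), frames=[4,2,5]
Total faults: 8

Answer: 8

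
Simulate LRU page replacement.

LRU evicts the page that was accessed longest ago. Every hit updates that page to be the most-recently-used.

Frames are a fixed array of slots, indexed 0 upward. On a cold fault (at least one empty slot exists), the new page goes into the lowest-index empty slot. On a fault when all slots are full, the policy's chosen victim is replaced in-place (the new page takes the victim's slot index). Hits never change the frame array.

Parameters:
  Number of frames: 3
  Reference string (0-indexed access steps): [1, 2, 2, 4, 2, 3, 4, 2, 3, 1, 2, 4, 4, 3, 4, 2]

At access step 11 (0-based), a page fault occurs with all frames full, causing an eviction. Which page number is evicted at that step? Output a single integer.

Answer: 3

Derivation:
Step 0: ref 1 -> FAULT, frames=[1,-,-]
Step 1: ref 2 -> FAULT, frames=[1,2,-]
Step 2: ref 2 -> HIT, frames=[1,2,-]
Step 3: ref 4 -> FAULT, frames=[1,2,4]
Step 4: ref 2 -> HIT, frames=[1,2,4]
Step 5: ref 3 -> FAULT, evict 1, frames=[3,2,4]
Step 6: ref 4 -> HIT, frames=[3,2,4]
Step 7: ref 2 -> HIT, frames=[3,2,4]
Step 8: ref 3 -> HIT, frames=[3,2,4]
Step 9: ref 1 -> FAULT, evict 4, frames=[3,2,1]
Step 10: ref 2 -> HIT, frames=[3,2,1]
Step 11: ref 4 -> FAULT, evict 3, frames=[4,2,1]
At step 11: evicted page 3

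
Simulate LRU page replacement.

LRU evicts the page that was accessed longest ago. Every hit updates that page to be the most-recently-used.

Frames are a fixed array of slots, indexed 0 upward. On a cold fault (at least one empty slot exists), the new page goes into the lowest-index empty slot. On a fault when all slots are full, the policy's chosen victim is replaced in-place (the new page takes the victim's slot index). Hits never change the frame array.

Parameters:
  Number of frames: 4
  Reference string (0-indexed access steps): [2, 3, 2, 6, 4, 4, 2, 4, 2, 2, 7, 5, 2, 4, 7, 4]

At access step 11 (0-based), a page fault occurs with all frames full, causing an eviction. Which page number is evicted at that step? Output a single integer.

Step 0: ref 2 -> FAULT, frames=[2,-,-,-]
Step 1: ref 3 -> FAULT, frames=[2,3,-,-]
Step 2: ref 2 -> HIT, frames=[2,3,-,-]
Step 3: ref 6 -> FAULT, frames=[2,3,6,-]
Step 4: ref 4 -> FAULT, frames=[2,3,6,4]
Step 5: ref 4 -> HIT, frames=[2,3,6,4]
Step 6: ref 2 -> HIT, frames=[2,3,6,4]
Step 7: ref 4 -> HIT, frames=[2,3,6,4]
Step 8: ref 2 -> HIT, frames=[2,3,6,4]
Step 9: ref 2 -> HIT, frames=[2,3,6,4]
Step 10: ref 7 -> FAULT, evict 3, frames=[2,7,6,4]
Step 11: ref 5 -> FAULT, evict 6, frames=[2,7,5,4]
At step 11: evicted page 6

Answer: 6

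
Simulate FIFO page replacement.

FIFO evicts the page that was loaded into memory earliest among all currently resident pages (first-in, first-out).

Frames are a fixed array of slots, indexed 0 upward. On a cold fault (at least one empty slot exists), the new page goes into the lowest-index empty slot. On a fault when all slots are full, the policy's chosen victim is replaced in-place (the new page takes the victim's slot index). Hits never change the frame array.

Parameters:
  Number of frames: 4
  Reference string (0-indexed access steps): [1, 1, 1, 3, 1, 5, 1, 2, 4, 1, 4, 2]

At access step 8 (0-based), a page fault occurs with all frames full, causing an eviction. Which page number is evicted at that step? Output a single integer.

Step 0: ref 1 -> FAULT, frames=[1,-,-,-]
Step 1: ref 1 -> HIT, frames=[1,-,-,-]
Step 2: ref 1 -> HIT, frames=[1,-,-,-]
Step 3: ref 3 -> FAULT, frames=[1,3,-,-]
Step 4: ref 1 -> HIT, frames=[1,3,-,-]
Step 5: ref 5 -> FAULT, frames=[1,3,5,-]
Step 6: ref 1 -> HIT, frames=[1,3,5,-]
Step 7: ref 2 -> FAULT, frames=[1,3,5,2]
Step 8: ref 4 -> FAULT, evict 1, frames=[4,3,5,2]
At step 8: evicted page 1

Answer: 1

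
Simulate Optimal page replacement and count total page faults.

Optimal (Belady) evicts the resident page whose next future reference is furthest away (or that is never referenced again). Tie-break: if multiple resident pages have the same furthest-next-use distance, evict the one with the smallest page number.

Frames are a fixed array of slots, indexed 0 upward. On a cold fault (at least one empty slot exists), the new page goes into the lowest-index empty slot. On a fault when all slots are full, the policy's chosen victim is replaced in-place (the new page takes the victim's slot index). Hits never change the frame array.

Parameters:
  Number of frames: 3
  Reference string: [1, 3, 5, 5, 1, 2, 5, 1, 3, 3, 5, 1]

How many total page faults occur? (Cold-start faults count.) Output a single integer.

Answer: 5

Derivation:
Step 0: ref 1 → FAULT, frames=[1,-,-]
Step 1: ref 3 → FAULT, frames=[1,3,-]
Step 2: ref 5 → FAULT, frames=[1,3,5]
Step 3: ref 5 → HIT, frames=[1,3,5]
Step 4: ref 1 → HIT, frames=[1,3,5]
Step 5: ref 2 → FAULT (evict 3), frames=[1,2,5]
Step 6: ref 5 → HIT, frames=[1,2,5]
Step 7: ref 1 → HIT, frames=[1,2,5]
Step 8: ref 3 → FAULT (evict 2), frames=[1,3,5]
Step 9: ref 3 → HIT, frames=[1,3,5]
Step 10: ref 5 → HIT, frames=[1,3,5]
Step 11: ref 1 → HIT, frames=[1,3,5]
Total faults: 5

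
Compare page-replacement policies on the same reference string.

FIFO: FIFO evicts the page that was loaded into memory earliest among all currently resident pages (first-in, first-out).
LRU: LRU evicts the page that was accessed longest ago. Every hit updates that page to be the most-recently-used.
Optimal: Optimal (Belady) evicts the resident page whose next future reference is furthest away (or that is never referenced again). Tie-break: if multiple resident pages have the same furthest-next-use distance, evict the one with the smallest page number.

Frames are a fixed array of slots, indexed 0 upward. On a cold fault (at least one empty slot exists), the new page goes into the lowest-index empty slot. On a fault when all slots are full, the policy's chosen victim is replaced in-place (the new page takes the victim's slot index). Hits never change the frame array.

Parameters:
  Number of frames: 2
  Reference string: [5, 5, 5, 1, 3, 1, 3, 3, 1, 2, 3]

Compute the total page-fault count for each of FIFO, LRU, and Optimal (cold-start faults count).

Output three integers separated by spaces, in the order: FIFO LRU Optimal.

--- FIFO ---
  step 0: ref 5 -> FAULT, frames=[5,-] (faults so far: 1)
  step 1: ref 5 -> HIT, frames=[5,-] (faults so far: 1)
  step 2: ref 5 -> HIT, frames=[5,-] (faults so far: 1)
  step 3: ref 1 -> FAULT, frames=[5,1] (faults so far: 2)
  step 4: ref 3 -> FAULT, evict 5, frames=[3,1] (faults so far: 3)
  step 5: ref 1 -> HIT, frames=[3,1] (faults so far: 3)
  step 6: ref 3 -> HIT, frames=[3,1] (faults so far: 3)
  step 7: ref 3 -> HIT, frames=[3,1] (faults so far: 3)
  step 8: ref 1 -> HIT, frames=[3,1] (faults so far: 3)
  step 9: ref 2 -> FAULT, evict 1, frames=[3,2] (faults so far: 4)
  step 10: ref 3 -> HIT, frames=[3,2] (faults so far: 4)
  FIFO total faults: 4
--- LRU ---
  step 0: ref 5 -> FAULT, frames=[5,-] (faults so far: 1)
  step 1: ref 5 -> HIT, frames=[5,-] (faults so far: 1)
  step 2: ref 5 -> HIT, frames=[5,-] (faults so far: 1)
  step 3: ref 1 -> FAULT, frames=[5,1] (faults so far: 2)
  step 4: ref 3 -> FAULT, evict 5, frames=[3,1] (faults so far: 3)
  step 5: ref 1 -> HIT, frames=[3,1] (faults so far: 3)
  step 6: ref 3 -> HIT, frames=[3,1] (faults so far: 3)
  step 7: ref 3 -> HIT, frames=[3,1] (faults so far: 3)
  step 8: ref 1 -> HIT, frames=[3,1] (faults so far: 3)
  step 9: ref 2 -> FAULT, evict 3, frames=[2,1] (faults so far: 4)
  step 10: ref 3 -> FAULT, evict 1, frames=[2,3] (faults so far: 5)
  LRU total faults: 5
--- Optimal ---
  step 0: ref 5 -> FAULT, frames=[5,-] (faults so far: 1)
  step 1: ref 5 -> HIT, frames=[5,-] (faults so far: 1)
  step 2: ref 5 -> HIT, frames=[5,-] (faults so far: 1)
  step 3: ref 1 -> FAULT, frames=[5,1] (faults so far: 2)
  step 4: ref 3 -> FAULT, evict 5, frames=[3,1] (faults so far: 3)
  step 5: ref 1 -> HIT, frames=[3,1] (faults so far: 3)
  step 6: ref 3 -> HIT, frames=[3,1] (faults so far: 3)
  step 7: ref 3 -> HIT, frames=[3,1] (faults so far: 3)
  step 8: ref 1 -> HIT, frames=[3,1] (faults so far: 3)
  step 9: ref 2 -> FAULT, evict 1, frames=[3,2] (faults so far: 4)
  step 10: ref 3 -> HIT, frames=[3,2] (faults so far: 4)
  Optimal total faults: 4

Answer: 4 5 4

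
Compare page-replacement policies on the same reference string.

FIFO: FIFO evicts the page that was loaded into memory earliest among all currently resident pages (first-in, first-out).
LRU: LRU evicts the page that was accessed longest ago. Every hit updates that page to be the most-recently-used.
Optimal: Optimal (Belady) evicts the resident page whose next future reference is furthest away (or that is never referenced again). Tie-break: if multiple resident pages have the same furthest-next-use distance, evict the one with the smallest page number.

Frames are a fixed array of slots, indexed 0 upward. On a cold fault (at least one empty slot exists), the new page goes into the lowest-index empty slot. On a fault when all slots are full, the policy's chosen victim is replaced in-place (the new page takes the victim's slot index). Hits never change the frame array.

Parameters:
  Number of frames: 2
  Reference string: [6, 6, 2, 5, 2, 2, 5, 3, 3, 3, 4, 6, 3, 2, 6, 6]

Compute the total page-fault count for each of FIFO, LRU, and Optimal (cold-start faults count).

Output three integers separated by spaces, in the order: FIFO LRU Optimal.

Answer: 9 9 7

Derivation:
--- FIFO ---
  step 0: ref 6 -> FAULT, frames=[6,-] (faults so far: 1)
  step 1: ref 6 -> HIT, frames=[6,-] (faults so far: 1)
  step 2: ref 2 -> FAULT, frames=[6,2] (faults so far: 2)
  step 3: ref 5 -> FAULT, evict 6, frames=[5,2] (faults so far: 3)
  step 4: ref 2 -> HIT, frames=[5,2] (faults so far: 3)
  step 5: ref 2 -> HIT, frames=[5,2] (faults so far: 3)
  step 6: ref 5 -> HIT, frames=[5,2] (faults so far: 3)
  step 7: ref 3 -> FAULT, evict 2, frames=[5,3] (faults so far: 4)
  step 8: ref 3 -> HIT, frames=[5,3] (faults so far: 4)
  step 9: ref 3 -> HIT, frames=[5,3] (faults so far: 4)
  step 10: ref 4 -> FAULT, evict 5, frames=[4,3] (faults so far: 5)
  step 11: ref 6 -> FAULT, evict 3, frames=[4,6] (faults so far: 6)
  step 12: ref 3 -> FAULT, evict 4, frames=[3,6] (faults so far: 7)
  step 13: ref 2 -> FAULT, evict 6, frames=[3,2] (faults so far: 8)
  step 14: ref 6 -> FAULT, evict 3, frames=[6,2] (faults so far: 9)
  step 15: ref 6 -> HIT, frames=[6,2] (faults so far: 9)
  FIFO total faults: 9
--- LRU ---
  step 0: ref 6 -> FAULT, frames=[6,-] (faults so far: 1)
  step 1: ref 6 -> HIT, frames=[6,-] (faults so far: 1)
  step 2: ref 2 -> FAULT, frames=[6,2] (faults so far: 2)
  step 3: ref 5 -> FAULT, evict 6, frames=[5,2] (faults so far: 3)
  step 4: ref 2 -> HIT, frames=[5,2] (faults so far: 3)
  step 5: ref 2 -> HIT, frames=[5,2] (faults so far: 3)
  step 6: ref 5 -> HIT, frames=[5,2] (faults so far: 3)
  step 7: ref 3 -> FAULT, evict 2, frames=[5,3] (faults so far: 4)
  step 8: ref 3 -> HIT, frames=[5,3] (faults so far: 4)
  step 9: ref 3 -> HIT, frames=[5,3] (faults so far: 4)
  step 10: ref 4 -> FAULT, evict 5, frames=[4,3] (faults so far: 5)
  step 11: ref 6 -> FAULT, evict 3, frames=[4,6] (faults so far: 6)
  step 12: ref 3 -> FAULT, evict 4, frames=[3,6] (faults so far: 7)
  step 13: ref 2 -> FAULT, evict 6, frames=[3,2] (faults so far: 8)
  step 14: ref 6 -> FAULT, evict 3, frames=[6,2] (faults so far: 9)
  step 15: ref 6 -> HIT, frames=[6,2] (faults so far: 9)
  LRU total faults: 9
--- Optimal ---
  step 0: ref 6 -> FAULT, frames=[6,-] (faults so far: 1)
  step 1: ref 6 -> HIT, frames=[6,-] (faults so far: 1)
  step 2: ref 2 -> FAULT, frames=[6,2] (faults so far: 2)
  step 3: ref 5 -> FAULT, evict 6, frames=[5,2] (faults so far: 3)
  step 4: ref 2 -> HIT, frames=[5,2] (faults so far: 3)
  step 5: ref 2 -> HIT, frames=[5,2] (faults so far: 3)
  step 6: ref 5 -> HIT, frames=[5,2] (faults so far: 3)
  step 7: ref 3 -> FAULT, evict 5, frames=[3,2] (faults so far: 4)
  step 8: ref 3 -> HIT, frames=[3,2] (faults so far: 4)
  step 9: ref 3 -> HIT, frames=[3,2] (faults so far: 4)
  step 10: ref 4 -> FAULT, evict 2, frames=[3,4] (faults so far: 5)
  step 11: ref 6 -> FAULT, evict 4, frames=[3,6] (faults so far: 6)
  step 12: ref 3 -> HIT, frames=[3,6] (faults so far: 6)
  step 13: ref 2 -> FAULT, evict 3, frames=[2,6] (faults so far: 7)
  step 14: ref 6 -> HIT, frames=[2,6] (faults so far: 7)
  step 15: ref 6 -> HIT, frames=[2,6] (faults so far: 7)
  Optimal total faults: 7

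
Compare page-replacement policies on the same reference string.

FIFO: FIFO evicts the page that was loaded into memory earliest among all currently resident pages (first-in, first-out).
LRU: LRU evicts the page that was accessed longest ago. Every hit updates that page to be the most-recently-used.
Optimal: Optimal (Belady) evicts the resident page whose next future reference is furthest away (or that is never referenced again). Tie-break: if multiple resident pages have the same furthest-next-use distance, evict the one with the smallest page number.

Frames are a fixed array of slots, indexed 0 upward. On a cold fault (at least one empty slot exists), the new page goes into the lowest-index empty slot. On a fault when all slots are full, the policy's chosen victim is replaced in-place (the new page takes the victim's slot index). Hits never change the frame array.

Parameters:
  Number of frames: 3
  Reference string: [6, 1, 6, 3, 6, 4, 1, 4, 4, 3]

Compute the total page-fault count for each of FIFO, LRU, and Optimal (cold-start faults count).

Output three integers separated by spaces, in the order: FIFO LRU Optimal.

Answer: 4 6 4

Derivation:
--- FIFO ---
  step 0: ref 6 -> FAULT, frames=[6,-,-] (faults so far: 1)
  step 1: ref 1 -> FAULT, frames=[6,1,-] (faults so far: 2)
  step 2: ref 6 -> HIT, frames=[6,1,-] (faults so far: 2)
  step 3: ref 3 -> FAULT, frames=[6,1,3] (faults so far: 3)
  step 4: ref 6 -> HIT, frames=[6,1,3] (faults so far: 3)
  step 5: ref 4 -> FAULT, evict 6, frames=[4,1,3] (faults so far: 4)
  step 6: ref 1 -> HIT, frames=[4,1,3] (faults so far: 4)
  step 7: ref 4 -> HIT, frames=[4,1,3] (faults so far: 4)
  step 8: ref 4 -> HIT, frames=[4,1,3] (faults so far: 4)
  step 9: ref 3 -> HIT, frames=[4,1,3] (faults so far: 4)
  FIFO total faults: 4
--- LRU ---
  step 0: ref 6 -> FAULT, frames=[6,-,-] (faults so far: 1)
  step 1: ref 1 -> FAULT, frames=[6,1,-] (faults so far: 2)
  step 2: ref 6 -> HIT, frames=[6,1,-] (faults so far: 2)
  step 3: ref 3 -> FAULT, frames=[6,1,3] (faults so far: 3)
  step 4: ref 6 -> HIT, frames=[6,1,3] (faults so far: 3)
  step 5: ref 4 -> FAULT, evict 1, frames=[6,4,3] (faults so far: 4)
  step 6: ref 1 -> FAULT, evict 3, frames=[6,4,1] (faults so far: 5)
  step 7: ref 4 -> HIT, frames=[6,4,1] (faults so far: 5)
  step 8: ref 4 -> HIT, frames=[6,4,1] (faults so far: 5)
  step 9: ref 3 -> FAULT, evict 6, frames=[3,4,1] (faults so far: 6)
  LRU total faults: 6
--- Optimal ---
  step 0: ref 6 -> FAULT, frames=[6,-,-] (faults so far: 1)
  step 1: ref 1 -> FAULT, frames=[6,1,-] (faults so far: 2)
  step 2: ref 6 -> HIT, frames=[6,1,-] (faults so far: 2)
  step 3: ref 3 -> FAULT, frames=[6,1,3] (faults so far: 3)
  step 4: ref 6 -> HIT, frames=[6,1,3] (faults so far: 3)
  step 5: ref 4 -> FAULT, evict 6, frames=[4,1,3] (faults so far: 4)
  step 6: ref 1 -> HIT, frames=[4,1,3] (faults so far: 4)
  step 7: ref 4 -> HIT, frames=[4,1,3] (faults so far: 4)
  step 8: ref 4 -> HIT, frames=[4,1,3] (faults so far: 4)
  step 9: ref 3 -> HIT, frames=[4,1,3] (faults so far: 4)
  Optimal total faults: 4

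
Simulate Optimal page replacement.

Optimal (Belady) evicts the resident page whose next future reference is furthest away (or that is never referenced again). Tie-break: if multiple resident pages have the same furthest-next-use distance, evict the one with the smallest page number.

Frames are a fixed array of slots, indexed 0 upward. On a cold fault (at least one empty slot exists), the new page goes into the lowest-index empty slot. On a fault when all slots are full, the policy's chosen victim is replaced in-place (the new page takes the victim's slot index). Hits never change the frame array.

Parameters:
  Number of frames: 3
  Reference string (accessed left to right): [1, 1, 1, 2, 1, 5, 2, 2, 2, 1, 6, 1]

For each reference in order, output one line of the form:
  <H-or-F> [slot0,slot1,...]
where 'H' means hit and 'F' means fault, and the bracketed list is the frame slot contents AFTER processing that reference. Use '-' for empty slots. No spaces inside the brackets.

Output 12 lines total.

F [1,-,-]
H [1,-,-]
H [1,-,-]
F [1,2,-]
H [1,2,-]
F [1,2,5]
H [1,2,5]
H [1,2,5]
H [1,2,5]
H [1,2,5]
F [1,6,5]
H [1,6,5]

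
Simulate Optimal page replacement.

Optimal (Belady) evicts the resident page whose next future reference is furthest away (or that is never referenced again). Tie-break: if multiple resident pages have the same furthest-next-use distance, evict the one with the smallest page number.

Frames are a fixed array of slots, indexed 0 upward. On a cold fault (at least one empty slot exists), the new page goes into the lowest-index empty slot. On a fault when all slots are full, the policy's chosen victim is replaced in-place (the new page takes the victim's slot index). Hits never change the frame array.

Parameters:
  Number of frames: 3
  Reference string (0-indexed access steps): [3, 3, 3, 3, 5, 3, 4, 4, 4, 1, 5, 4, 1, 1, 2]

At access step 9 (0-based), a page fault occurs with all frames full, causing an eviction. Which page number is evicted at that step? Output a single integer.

Answer: 3

Derivation:
Step 0: ref 3 -> FAULT, frames=[3,-,-]
Step 1: ref 3 -> HIT, frames=[3,-,-]
Step 2: ref 3 -> HIT, frames=[3,-,-]
Step 3: ref 3 -> HIT, frames=[3,-,-]
Step 4: ref 5 -> FAULT, frames=[3,5,-]
Step 5: ref 3 -> HIT, frames=[3,5,-]
Step 6: ref 4 -> FAULT, frames=[3,5,4]
Step 7: ref 4 -> HIT, frames=[3,5,4]
Step 8: ref 4 -> HIT, frames=[3,5,4]
Step 9: ref 1 -> FAULT, evict 3, frames=[1,5,4]
At step 9: evicted page 3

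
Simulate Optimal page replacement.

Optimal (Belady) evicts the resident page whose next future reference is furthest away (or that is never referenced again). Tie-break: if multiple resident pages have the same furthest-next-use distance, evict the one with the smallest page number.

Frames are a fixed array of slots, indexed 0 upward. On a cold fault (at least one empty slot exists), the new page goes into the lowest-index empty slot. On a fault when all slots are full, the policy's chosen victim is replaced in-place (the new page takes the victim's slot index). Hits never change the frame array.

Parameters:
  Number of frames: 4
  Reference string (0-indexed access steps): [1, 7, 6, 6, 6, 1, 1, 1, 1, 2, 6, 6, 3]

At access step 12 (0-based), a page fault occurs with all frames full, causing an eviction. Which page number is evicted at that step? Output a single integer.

Answer: 1

Derivation:
Step 0: ref 1 -> FAULT, frames=[1,-,-,-]
Step 1: ref 7 -> FAULT, frames=[1,7,-,-]
Step 2: ref 6 -> FAULT, frames=[1,7,6,-]
Step 3: ref 6 -> HIT, frames=[1,7,6,-]
Step 4: ref 6 -> HIT, frames=[1,7,6,-]
Step 5: ref 1 -> HIT, frames=[1,7,6,-]
Step 6: ref 1 -> HIT, frames=[1,7,6,-]
Step 7: ref 1 -> HIT, frames=[1,7,6,-]
Step 8: ref 1 -> HIT, frames=[1,7,6,-]
Step 9: ref 2 -> FAULT, frames=[1,7,6,2]
Step 10: ref 6 -> HIT, frames=[1,7,6,2]
Step 11: ref 6 -> HIT, frames=[1,7,6,2]
Step 12: ref 3 -> FAULT, evict 1, frames=[3,7,6,2]
At step 12: evicted page 1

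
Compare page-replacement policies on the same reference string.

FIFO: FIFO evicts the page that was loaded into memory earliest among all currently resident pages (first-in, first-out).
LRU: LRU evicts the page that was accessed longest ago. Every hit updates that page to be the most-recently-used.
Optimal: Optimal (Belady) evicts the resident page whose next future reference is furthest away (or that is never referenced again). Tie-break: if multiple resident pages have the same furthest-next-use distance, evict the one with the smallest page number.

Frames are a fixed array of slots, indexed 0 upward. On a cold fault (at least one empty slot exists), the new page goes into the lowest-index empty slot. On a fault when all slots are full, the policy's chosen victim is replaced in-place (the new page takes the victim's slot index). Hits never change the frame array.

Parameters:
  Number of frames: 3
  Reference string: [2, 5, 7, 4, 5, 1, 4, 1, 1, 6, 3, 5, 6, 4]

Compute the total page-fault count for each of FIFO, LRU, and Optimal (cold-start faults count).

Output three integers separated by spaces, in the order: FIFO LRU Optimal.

--- FIFO ---
  step 0: ref 2 -> FAULT, frames=[2,-,-] (faults so far: 1)
  step 1: ref 5 -> FAULT, frames=[2,5,-] (faults so far: 2)
  step 2: ref 7 -> FAULT, frames=[2,5,7] (faults so far: 3)
  step 3: ref 4 -> FAULT, evict 2, frames=[4,5,7] (faults so far: 4)
  step 4: ref 5 -> HIT, frames=[4,5,7] (faults so far: 4)
  step 5: ref 1 -> FAULT, evict 5, frames=[4,1,7] (faults so far: 5)
  step 6: ref 4 -> HIT, frames=[4,1,7] (faults so far: 5)
  step 7: ref 1 -> HIT, frames=[4,1,7] (faults so far: 5)
  step 8: ref 1 -> HIT, frames=[4,1,7] (faults so far: 5)
  step 9: ref 6 -> FAULT, evict 7, frames=[4,1,6] (faults so far: 6)
  step 10: ref 3 -> FAULT, evict 4, frames=[3,1,6] (faults so far: 7)
  step 11: ref 5 -> FAULT, evict 1, frames=[3,5,6] (faults so far: 8)
  step 12: ref 6 -> HIT, frames=[3,5,6] (faults so far: 8)
  step 13: ref 4 -> FAULT, evict 6, frames=[3,5,4] (faults so far: 9)
  FIFO total faults: 9
--- LRU ---
  step 0: ref 2 -> FAULT, frames=[2,-,-] (faults so far: 1)
  step 1: ref 5 -> FAULT, frames=[2,5,-] (faults so far: 2)
  step 2: ref 7 -> FAULT, frames=[2,5,7] (faults so far: 3)
  step 3: ref 4 -> FAULT, evict 2, frames=[4,5,7] (faults so far: 4)
  step 4: ref 5 -> HIT, frames=[4,5,7] (faults so far: 4)
  step 5: ref 1 -> FAULT, evict 7, frames=[4,5,1] (faults so far: 5)
  step 6: ref 4 -> HIT, frames=[4,5,1] (faults so far: 5)
  step 7: ref 1 -> HIT, frames=[4,5,1] (faults so far: 5)
  step 8: ref 1 -> HIT, frames=[4,5,1] (faults so far: 5)
  step 9: ref 6 -> FAULT, evict 5, frames=[4,6,1] (faults so far: 6)
  step 10: ref 3 -> FAULT, evict 4, frames=[3,6,1] (faults so far: 7)
  step 11: ref 5 -> FAULT, evict 1, frames=[3,6,5] (faults so far: 8)
  step 12: ref 6 -> HIT, frames=[3,6,5] (faults so far: 8)
  step 13: ref 4 -> FAULT, evict 3, frames=[4,6,5] (faults so far: 9)
  LRU total faults: 9
--- Optimal ---
  step 0: ref 2 -> FAULT, frames=[2,-,-] (faults so far: 1)
  step 1: ref 5 -> FAULT, frames=[2,5,-] (faults so far: 2)
  step 2: ref 7 -> FAULT, frames=[2,5,7] (faults so far: 3)
  step 3: ref 4 -> FAULT, evict 2, frames=[4,5,7] (faults so far: 4)
  step 4: ref 5 -> HIT, frames=[4,5,7] (faults so far: 4)
  step 5: ref 1 -> FAULT, evict 7, frames=[4,5,1] (faults so far: 5)
  step 6: ref 4 -> HIT, frames=[4,5,1] (faults so far: 5)
  step 7: ref 1 -> HIT, frames=[4,5,1] (faults so far: 5)
  step 8: ref 1 -> HIT, frames=[4,5,1] (faults so far: 5)
  step 9: ref 6 -> FAULT, evict 1, frames=[4,5,6] (faults so far: 6)
  step 10: ref 3 -> FAULT, evict 4, frames=[3,5,6] (faults so far: 7)
  step 11: ref 5 -> HIT, frames=[3,5,6] (faults so far: 7)
  step 12: ref 6 -> HIT, frames=[3,5,6] (faults so far: 7)
  step 13: ref 4 -> FAULT, evict 3, frames=[4,5,6] (faults so far: 8)
  Optimal total faults: 8

Answer: 9 9 8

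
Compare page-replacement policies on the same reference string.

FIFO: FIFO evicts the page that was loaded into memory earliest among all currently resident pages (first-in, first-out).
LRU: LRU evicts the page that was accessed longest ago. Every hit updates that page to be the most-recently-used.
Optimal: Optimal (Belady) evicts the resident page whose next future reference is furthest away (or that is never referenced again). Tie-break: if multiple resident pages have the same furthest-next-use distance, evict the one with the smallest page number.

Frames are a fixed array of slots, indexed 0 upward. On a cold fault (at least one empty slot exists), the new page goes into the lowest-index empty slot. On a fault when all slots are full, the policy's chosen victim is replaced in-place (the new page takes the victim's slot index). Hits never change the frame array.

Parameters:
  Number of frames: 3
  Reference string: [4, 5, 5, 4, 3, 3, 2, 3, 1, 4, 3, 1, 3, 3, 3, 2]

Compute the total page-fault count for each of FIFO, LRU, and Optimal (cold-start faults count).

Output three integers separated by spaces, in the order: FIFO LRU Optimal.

--- FIFO ---
  step 0: ref 4 -> FAULT, frames=[4,-,-] (faults so far: 1)
  step 1: ref 5 -> FAULT, frames=[4,5,-] (faults so far: 2)
  step 2: ref 5 -> HIT, frames=[4,5,-] (faults so far: 2)
  step 3: ref 4 -> HIT, frames=[4,5,-] (faults so far: 2)
  step 4: ref 3 -> FAULT, frames=[4,5,3] (faults so far: 3)
  step 5: ref 3 -> HIT, frames=[4,5,3] (faults so far: 3)
  step 6: ref 2 -> FAULT, evict 4, frames=[2,5,3] (faults so far: 4)
  step 7: ref 3 -> HIT, frames=[2,5,3] (faults so far: 4)
  step 8: ref 1 -> FAULT, evict 5, frames=[2,1,3] (faults so far: 5)
  step 9: ref 4 -> FAULT, evict 3, frames=[2,1,4] (faults so far: 6)
  step 10: ref 3 -> FAULT, evict 2, frames=[3,1,4] (faults so far: 7)
  step 11: ref 1 -> HIT, frames=[3,1,4] (faults so far: 7)
  step 12: ref 3 -> HIT, frames=[3,1,4] (faults so far: 7)
  step 13: ref 3 -> HIT, frames=[3,1,4] (faults so far: 7)
  step 14: ref 3 -> HIT, frames=[3,1,4] (faults so far: 7)
  step 15: ref 2 -> FAULT, evict 1, frames=[3,2,4] (faults so far: 8)
  FIFO total faults: 8
--- LRU ---
  step 0: ref 4 -> FAULT, frames=[4,-,-] (faults so far: 1)
  step 1: ref 5 -> FAULT, frames=[4,5,-] (faults so far: 2)
  step 2: ref 5 -> HIT, frames=[4,5,-] (faults so far: 2)
  step 3: ref 4 -> HIT, frames=[4,5,-] (faults so far: 2)
  step 4: ref 3 -> FAULT, frames=[4,5,3] (faults so far: 3)
  step 5: ref 3 -> HIT, frames=[4,5,3] (faults so far: 3)
  step 6: ref 2 -> FAULT, evict 5, frames=[4,2,3] (faults so far: 4)
  step 7: ref 3 -> HIT, frames=[4,2,3] (faults so far: 4)
  step 8: ref 1 -> FAULT, evict 4, frames=[1,2,3] (faults so far: 5)
  step 9: ref 4 -> FAULT, evict 2, frames=[1,4,3] (faults so far: 6)
  step 10: ref 3 -> HIT, frames=[1,4,3] (faults so far: 6)
  step 11: ref 1 -> HIT, frames=[1,4,3] (faults so far: 6)
  step 12: ref 3 -> HIT, frames=[1,4,3] (faults so far: 6)
  step 13: ref 3 -> HIT, frames=[1,4,3] (faults so far: 6)
  step 14: ref 3 -> HIT, frames=[1,4,3] (faults so far: 6)
  step 15: ref 2 -> FAULT, evict 4, frames=[1,2,3] (faults so far: 7)
  LRU total faults: 7
--- Optimal ---
  step 0: ref 4 -> FAULT, frames=[4,-,-] (faults so far: 1)
  step 1: ref 5 -> FAULT, frames=[4,5,-] (faults so far: 2)
  step 2: ref 5 -> HIT, frames=[4,5,-] (faults so far: 2)
  step 3: ref 4 -> HIT, frames=[4,5,-] (faults so far: 2)
  step 4: ref 3 -> FAULT, frames=[4,5,3] (faults so far: 3)
  step 5: ref 3 -> HIT, frames=[4,5,3] (faults so far: 3)
  step 6: ref 2 -> FAULT, evict 5, frames=[4,2,3] (faults so far: 4)
  step 7: ref 3 -> HIT, frames=[4,2,3] (faults so far: 4)
  step 8: ref 1 -> FAULT, evict 2, frames=[4,1,3] (faults so far: 5)
  step 9: ref 4 -> HIT, frames=[4,1,3] (faults so far: 5)
  step 10: ref 3 -> HIT, frames=[4,1,3] (faults so far: 5)
  step 11: ref 1 -> HIT, frames=[4,1,3] (faults so far: 5)
  step 12: ref 3 -> HIT, frames=[4,1,3] (faults so far: 5)
  step 13: ref 3 -> HIT, frames=[4,1,3] (faults so far: 5)
  step 14: ref 3 -> HIT, frames=[4,1,3] (faults so far: 5)
  step 15: ref 2 -> FAULT, evict 1, frames=[4,2,3] (faults so far: 6)
  Optimal total faults: 6

Answer: 8 7 6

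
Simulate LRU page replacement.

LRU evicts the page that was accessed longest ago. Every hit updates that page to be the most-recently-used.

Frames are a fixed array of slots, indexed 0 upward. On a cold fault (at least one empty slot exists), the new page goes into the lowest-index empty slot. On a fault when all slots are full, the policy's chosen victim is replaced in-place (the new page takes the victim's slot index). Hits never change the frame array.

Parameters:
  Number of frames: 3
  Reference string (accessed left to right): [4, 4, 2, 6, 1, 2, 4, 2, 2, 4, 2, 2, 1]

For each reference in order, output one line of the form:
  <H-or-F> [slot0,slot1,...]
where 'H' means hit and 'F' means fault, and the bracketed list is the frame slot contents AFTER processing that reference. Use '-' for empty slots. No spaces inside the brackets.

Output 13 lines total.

F [4,-,-]
H [4,-,-]
F [4,2,-]
F [4,2,6]
F [1,2,6]
H [1,2,6]
F [1,2,4]
H [1,2,4]
H [1,2,4]
H [1,2,4]
H [1,2,4]
H [1,2,4]
H [1,2,4]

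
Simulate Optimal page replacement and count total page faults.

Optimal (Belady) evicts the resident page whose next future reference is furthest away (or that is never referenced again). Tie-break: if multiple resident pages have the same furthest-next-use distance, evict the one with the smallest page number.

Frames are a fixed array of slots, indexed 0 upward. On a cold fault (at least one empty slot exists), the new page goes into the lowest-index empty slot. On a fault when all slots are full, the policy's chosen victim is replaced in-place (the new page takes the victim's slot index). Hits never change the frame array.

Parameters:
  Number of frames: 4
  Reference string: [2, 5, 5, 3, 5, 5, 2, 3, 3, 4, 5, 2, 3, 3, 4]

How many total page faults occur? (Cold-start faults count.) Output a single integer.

Step 0: ref 2 → FAULT, frames=[2,-,-,-]
Step 1: ref 5 → FAULT, frames=[2,5,-,-]
Step 2: ref 5 → HIT, frames=[2,5,-,-]
Step 3: ref 3 → FAULT, frames=[2,5,3,-]
Step 4: ref 5 → HIT, frames=[2,5,3,-]
Step 5: ref 5 → HIT, frames=[2,5,3,-]
Step 6: ref 2 → HIT, frames=[2,5,3,-]
Step 7: ref 3 → HIT, frames=[2,5,3,-]
Step 8: ref 3 → HIT, frames=[2,5,3,-]
Step 9: ref 4 → FAULT, frames=[2,5,3,4]
Step 10: ref 5 → HIT, frames=[2,5,3,4]
Step 11: ref 2 → HIT, frames=[2,5,3,4]
Step 12: ref 3 → HIT, frames=[2,5,3,4]
Step 13: ref 3 → HIT, frames=[2,5,3,4]
Step 14: ref 4 → HIT, frames=[2,5,3,4]
Total faults: 4

Answer: 4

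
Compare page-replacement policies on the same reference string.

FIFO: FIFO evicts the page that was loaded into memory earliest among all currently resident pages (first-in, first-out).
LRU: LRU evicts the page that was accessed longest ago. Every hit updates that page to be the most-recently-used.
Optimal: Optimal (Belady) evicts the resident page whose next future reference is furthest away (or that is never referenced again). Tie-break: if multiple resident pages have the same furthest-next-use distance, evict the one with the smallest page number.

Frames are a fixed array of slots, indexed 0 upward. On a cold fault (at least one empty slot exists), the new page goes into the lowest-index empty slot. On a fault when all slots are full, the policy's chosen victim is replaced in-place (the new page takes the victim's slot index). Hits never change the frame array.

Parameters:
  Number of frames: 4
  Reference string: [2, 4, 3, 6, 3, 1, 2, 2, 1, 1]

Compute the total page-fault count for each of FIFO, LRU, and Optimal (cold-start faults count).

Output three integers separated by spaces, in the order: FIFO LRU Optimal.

--- FIFO ---
  step 0: ref 2 -> FAULT, frames=[2,-,-,-] (faults so far: 1)
  step 1: ref 4 -> FAULT, frames=[2,4,-,-] (faults so far: 2)
  step 2: ref 3 -> FAULT, frames=[2,4,3,-] (faults so far: 3)
  step 3: ref 6 -> FAULT, frames=[2,4,3,6] (faults so far: 4)
  step 4: ref 3 -> HIT, frames=[2,4,3,6] (faults so far: 4)
  step 5: ref 1 -> FAULT, evict 2, frames=[1,4,3,6] (faults so far: 5)
  step 6: ref 2 -> FAULT, evict 4, frames=[1,2,3,6] (faults so far: 6)
  step 7: ref 2 -> HIT, frames=[1,2,3,6] (faults so far: 6)
  step 8: ref 1 -> HIT, frames=[1,2,3,6] (faults so far: 6)
  step 9: ref 1 -> HIT, frames=[1,2,3,6] (faults so far: 6)
  FIFO total faults: 6
--- LRU ---
  step 0: ref 2 -> FAULT, frames=[2,-,-,-] (faults so far: 1)
  step 1: ref 4 -> FAULT, frames=[2,4,-,-] (faults so far: 2)
  step 2: ref 3 -> FAULT, frames=[2,4,3,-] (faults so far: 3)
  step 3: ref 6 -> FAULT, frames=[2,4,3,6] (faults so far: 4)
  step 4: ref 3 -> HIT, frames=[2,4,3,6] (faults so far: 4)
  step 5: ref 1 -> FAULT, evict 2, frames=[1,4,3,6] (faults so far: 5)
  step 6: ref 2 -> FAULT, evict 4, frames=[1,2,3,6] (faults so far: 6)
  step 7: ref 2 -> HIT, frames=[1,2,3,6] (faults so far: 6)
  step 8: ref 1 -> HIT, frames=[1,2,3,6] (faults so far: 6)
  step 9: ref 1 -> HIT, frames=[1,2,3,6] (faults so far: 6)
  LRU total faults: 6
--- Optimal ---
  step 0: ref 2 -> FAULT, frames=[2,-,-,-] (faults so far: 1)
  step 1: ref 4 -> FAULT, frames=[2,4,-,-] (faults so far: 2)
  step 2: ref 3 -> FAULT, frames=[2,4,3,-] (faults so far: 3)
  step 3: ref 6 -> FAULT, frames=[2,4,3,6] (faults so far: 4)
  step 4: ref 3 -> HIT, frames=[2,4,3,6] (faults so far: 4)
  step 5: ref 1 -> FAULT, evict 3, frames=[2,4,1,6] (faults so far: 5)
  step 6: ref 2 -> HIT, frames=[2,4,1,6] (faults so far: 5)
  step 7: ref 2 -> HIT, frames=[2,4,1,6] (faults so far: 5)
  step 8: ref 1 -> HIT, frames=[2,4,1,6] (faults so far: 5)
  step 9: ref 1 -> HIT, frames=[2,4,1,6] (faults so far: 5)
  Optimal total faults: 5

Answer: 6 6 5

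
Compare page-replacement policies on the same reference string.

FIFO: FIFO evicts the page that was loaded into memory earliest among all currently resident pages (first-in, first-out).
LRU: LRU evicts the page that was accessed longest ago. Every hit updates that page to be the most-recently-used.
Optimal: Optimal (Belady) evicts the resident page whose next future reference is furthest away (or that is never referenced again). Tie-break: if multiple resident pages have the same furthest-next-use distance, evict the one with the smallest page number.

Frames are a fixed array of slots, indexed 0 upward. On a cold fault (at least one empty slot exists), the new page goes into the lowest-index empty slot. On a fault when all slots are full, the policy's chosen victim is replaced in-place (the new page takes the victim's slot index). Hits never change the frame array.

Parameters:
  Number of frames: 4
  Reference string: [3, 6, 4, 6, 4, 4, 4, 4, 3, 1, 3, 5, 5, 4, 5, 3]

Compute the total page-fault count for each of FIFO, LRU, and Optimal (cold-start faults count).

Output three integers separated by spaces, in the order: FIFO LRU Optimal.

Answer: 6 5 5

Derivation:
--- FIFO ---
  step 0: ref 3 -> FAULT, frames=[3,-,-,-] (faults so far: 1)
  step 1: ref 6 -> FAULT, frames=[3,6,-,-] (faults so far: 2)
  step 2: ref 4 -> FAULT, frames=[3,6,4,-] (faults so far: 3)
  step 3: ref 6 -> HIT, frames=[3,6,4,-] (faults so far: 3)
  step 4: ref 4 -> HIT, frames=[3,6,4,-] (faults so far: 3)
  step 5: ref 4 -> HIT, frames=[3,6,4,-] (faults so far: 3)
  step 6: ref 4 -> HIT, frames=[3,6,4,-] (faults so far: 3)
  step 7: ref 4 -> HIT, frames=[3,6,4,-] (faults so far: 3)
  step 8: ref 3 -> HIT, frames=[3,6,4,-] (faults so far: 3)
  step 9: ref 1 -> FAULT, frames=[3,6,4,1] (faults so far: 4)
  step 10: ref 3 -> HIT, frames=[3,6,4,1] (faults so far: 4)
  step 11: ref 5 -> FAULT, evict 3, frames=[5,6,4,1] (faults so far: 5)
  step 12: ref 5 -> HIT, frames=[5,6,4,1] (faults so far: 5)
  step 13: ref 4 -> HIT, frames=[5,6,4,1] (faults so far: 5)
  step 14: ref 5 -> HIT, frames=[5,6,4,1] (faults so far: 5)
  step 15: ref 3 -> FAULT, evict 6, frames=[5,3,4,1] (faults so far: 6)
  FIFO total faults: 6
--- LRU ---
  step 0: ref 3 -> FAULT, frames=[3,-,-,-] (faults so far: 1)
  step 1: ref 6 -> FAULT, frames=[3,6,-,-] (faults so far: 2)
  step 2: ref 4 -> FAULT, frames=[3,6,4,-] (faults so far: 3)
  step 3: ref 6 -> HIT, frames=[3,6,4,-] (faults so far: 3)
  step 4: ref 4 -> HIT, frames=[3,6,4,-] (faults so far: 3)
  step 5: ref 4 -> HIT, frames=[3,6,4,-] (faults so far: 3)
  step 6: ref 4 -> HIT, frames=[3,6,4,-] (faults so far: 3)
  step 7: ref 4 -> HIT, frames=[3,6,4,-] (faults so far: 3)
  step 8: ref 3 -> HIT, frames=[3,6,4,-] (faults so far: 3)
  step 9: ref 1 -> FAULT, frames=[3,6,4,1] (faults so far: 4)
  step 10: ref 3 -> HIT, frames=[3,6,4,1] (faults so far: 4)
  step 11: ref 5 -> FAULT, evict 6, frames=[3,5,4,1] (faults so far: 5)
  step 12: ref 5 -> HIT, frames=[3,5,4,1] (faults so far: 5)
  step 13: ref 4 -> HIT, frames=[3,5,4,1] (faults so far: 5)
  step 14: ref 5 -> HIT, frames=[3,5,4,1] (faults so far: 5)
  step 15: ref 3 -> HIT, frames=[3,5,4,1] (faults so far: 5)
  LRU total faults: 5
--- Optimal ---
  step 0: ref 3 -> FAULT, frames=[3,-,-,-] (faults so far: 1)
  step 1: ref 6 -> FAULT, frames=[3,6,-,-] (faults so far: 2)
  step 2: ref 4 -> FAULT, frames=[3,6,4,-] (faults so far: 3)
  step 3: ref 6 -> HIT, frames=[3,6,4,-] (faults so far: 3)
  step 4: ref 4 -> HIT, frames=[3,6,4,-] (faults so far: 3)
  step 5: ref 4 -> HIT, frames=[3,6,4,-] (faults so far: 3)
  step 6: ref 4 -> HIT, frames=[3,6,4,-] (faults so far: 3)
  step 7: ref 4 -> HIT, frames=[3,6,4,-] (faults so far: 3)
  step 8: ref 3 -> HIT, frames=[3,6,4,-] (faults so far: 3)
  step 9: ref 1 -> FAULT, frames=[3,6,4,1] (faults so far: 4)
  step 10: ref 3 -> HIT, frames=[3,6,4,1] (faults so far: 4)
  step 11: ref 5 -> FAULT, evict 1, frames=[3,6,4,5] (faults so far: 5)
  step 12: ref 5 -> HIT, frames=[3,6,4,5] (faults so far: 5)
  step 13: ref 4 -> HIT, frames=[3,6,4,5] (faults so far: 5)
  step 14: ref 5 -> HIT, frames=[3,6,4,5] (faults so far: 5)
  step 15: ref 3 -> HIT, frames=[3,6,4,5] (faults so far: 5)
  Optimal total faults: 5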